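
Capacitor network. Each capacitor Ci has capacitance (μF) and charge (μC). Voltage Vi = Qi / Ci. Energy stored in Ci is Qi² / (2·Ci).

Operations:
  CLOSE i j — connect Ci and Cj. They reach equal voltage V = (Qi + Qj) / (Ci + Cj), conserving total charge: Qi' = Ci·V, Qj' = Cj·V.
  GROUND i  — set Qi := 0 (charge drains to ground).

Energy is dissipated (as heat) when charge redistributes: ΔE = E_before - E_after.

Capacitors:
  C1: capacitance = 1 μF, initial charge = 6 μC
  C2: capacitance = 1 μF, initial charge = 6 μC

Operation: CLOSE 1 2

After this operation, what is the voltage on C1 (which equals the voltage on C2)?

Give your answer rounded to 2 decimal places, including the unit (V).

Initial: C1(1μF, Q=6μC, V=6.00V), C2(1μF, Q=6μC, V=6.00V)
Op 1: CLOSE 1-2: Q_total=12.00, C_total=2.00, V=6.00; Q1=6.00, Q2=6.00; dissipated=0.000

Answer: 6.00 V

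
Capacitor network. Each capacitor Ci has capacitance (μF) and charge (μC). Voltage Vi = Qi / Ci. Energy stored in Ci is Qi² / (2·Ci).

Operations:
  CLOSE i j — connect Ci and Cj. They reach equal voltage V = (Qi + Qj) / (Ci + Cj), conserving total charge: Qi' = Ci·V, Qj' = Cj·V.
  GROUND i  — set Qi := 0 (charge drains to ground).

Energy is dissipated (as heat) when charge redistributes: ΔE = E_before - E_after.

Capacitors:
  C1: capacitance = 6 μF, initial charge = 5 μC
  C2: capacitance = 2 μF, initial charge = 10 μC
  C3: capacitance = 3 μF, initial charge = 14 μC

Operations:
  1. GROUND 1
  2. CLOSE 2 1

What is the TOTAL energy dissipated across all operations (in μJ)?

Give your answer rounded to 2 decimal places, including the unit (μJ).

Answer: 20.83 μJ

Derivation:
Initial: C1(6μF, Q=5μC, V=0.83V), C2(2μF, Q=10μC, V=5.00V), C3(3μF, Q=14μC, V=4.67V)
Op 1: GROUND 1: Q1=0; energy lost=2.083
Op 2: CLOSE 2-1: Q_total=10.00, C_total=8.00, V=1.25; Q2=2.50, Q1=7.50; dissipated=18.750
Total dissipated: 20.833 μJ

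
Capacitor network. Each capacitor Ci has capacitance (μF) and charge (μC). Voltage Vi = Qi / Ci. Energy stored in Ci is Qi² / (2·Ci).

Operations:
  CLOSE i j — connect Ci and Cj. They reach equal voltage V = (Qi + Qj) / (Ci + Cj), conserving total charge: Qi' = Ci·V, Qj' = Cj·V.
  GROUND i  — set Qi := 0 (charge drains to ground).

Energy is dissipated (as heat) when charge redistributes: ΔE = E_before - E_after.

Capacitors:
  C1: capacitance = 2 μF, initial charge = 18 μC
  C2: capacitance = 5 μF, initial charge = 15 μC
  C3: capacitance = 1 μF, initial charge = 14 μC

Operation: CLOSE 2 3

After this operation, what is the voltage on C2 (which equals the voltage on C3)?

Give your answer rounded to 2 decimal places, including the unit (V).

Answer: 4.83 V

Derivation:
Initial: C1(2μF, Q=18μC, V=9.00V), C2(5μF, Q=15μC, V=3.00V), C3(1μF, Q=14μC, V=14.00V)
Op 1: CLOSE 2-3: Q_total=29.00, C_total=6.00, V=4.83; Q2=24.17, Q3=4.83; dissipated=50.417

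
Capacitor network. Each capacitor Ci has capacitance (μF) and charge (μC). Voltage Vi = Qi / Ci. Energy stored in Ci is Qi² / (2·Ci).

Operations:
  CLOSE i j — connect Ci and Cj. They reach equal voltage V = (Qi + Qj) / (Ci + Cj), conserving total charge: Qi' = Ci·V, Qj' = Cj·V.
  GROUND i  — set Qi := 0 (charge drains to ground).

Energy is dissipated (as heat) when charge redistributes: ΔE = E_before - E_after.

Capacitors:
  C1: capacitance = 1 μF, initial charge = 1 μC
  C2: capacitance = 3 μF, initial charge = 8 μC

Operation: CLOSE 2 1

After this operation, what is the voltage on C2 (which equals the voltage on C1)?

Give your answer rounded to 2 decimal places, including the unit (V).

Initial: C1(1μF, Q=1μC, V=1.00V), C2(3μF, Q=8μC, V=2.67V)
Op 1: CLOSE 2-1: Q_total=9.00, C_total=4.00, V=2.25; Q2=6.75, Q1=2.25; dissipated=1.042

Answer: 2.25 V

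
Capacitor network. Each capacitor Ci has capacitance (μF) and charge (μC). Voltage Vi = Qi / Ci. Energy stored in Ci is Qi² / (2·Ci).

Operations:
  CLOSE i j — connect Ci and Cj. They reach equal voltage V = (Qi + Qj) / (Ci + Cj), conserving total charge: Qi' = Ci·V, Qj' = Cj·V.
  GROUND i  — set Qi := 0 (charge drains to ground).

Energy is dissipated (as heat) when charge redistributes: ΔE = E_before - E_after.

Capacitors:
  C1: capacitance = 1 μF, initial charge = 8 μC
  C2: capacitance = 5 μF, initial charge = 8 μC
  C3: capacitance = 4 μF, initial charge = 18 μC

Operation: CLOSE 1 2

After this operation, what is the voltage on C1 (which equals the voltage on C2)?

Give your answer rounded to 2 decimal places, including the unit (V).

Answer: 2.67 V

Derivation:
Initial: C1(1μF, Q=8μC, V=8.00V), C2(5μF, Q=8μC, V=1.60V), C3(4μF, Q=18μC, V=4.50V)
Op 1: CLOSE 1-2: Q_total=16.00, C_total=6.00, V=2.67; Q1=2.67, Q2=13.33; dissipated=17.067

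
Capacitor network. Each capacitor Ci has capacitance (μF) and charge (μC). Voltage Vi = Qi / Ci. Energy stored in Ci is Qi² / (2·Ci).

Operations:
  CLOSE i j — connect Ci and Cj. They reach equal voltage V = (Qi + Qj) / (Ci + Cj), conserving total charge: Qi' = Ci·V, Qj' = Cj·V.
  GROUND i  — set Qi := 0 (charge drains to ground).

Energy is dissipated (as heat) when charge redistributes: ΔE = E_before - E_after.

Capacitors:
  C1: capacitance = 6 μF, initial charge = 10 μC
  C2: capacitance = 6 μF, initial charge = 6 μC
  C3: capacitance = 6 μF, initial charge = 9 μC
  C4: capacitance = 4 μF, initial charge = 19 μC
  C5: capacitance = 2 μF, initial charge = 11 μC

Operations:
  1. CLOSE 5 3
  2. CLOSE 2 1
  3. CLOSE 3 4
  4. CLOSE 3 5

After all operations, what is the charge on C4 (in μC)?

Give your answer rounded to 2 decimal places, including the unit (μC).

Initial: C1(6μF, Q=10μC, V=1.67V), C2(6μF, Q=6μC, V=1.00V), C3(6μF, Q=9μC, V=1.50V), C4(4μF, Q=19μC, V=4.75V), C5(2μF, Q=11μC, V=5.50V)
Op 1: CLOSE 5-3: Q_total=20.00, C_total=8.00, V=2.50; Q5=5.00, Q3=15.00; dissipated=12.000
Op 2: CLOSE 2-1: Q_total=16.00, C_total=12.00, V=1.33; Q2=8.00, Q1=8.00; dissipated=0.667
Op 3: CLOSE 3-4: Q_total=34.00, C_total=10.00, V=3.40; Q3=20.40, Q4=13.60; dissipated=6.075
Op 4: CLOSE 3-5: Q_total=25.40, C_total=8.00, V=3.17; Q3=19.05, Q5=6.35; dissipated=0.608
Final charges: Q1=8.00, Q2=8.00, Q3=19.05, Q4=13.60, Q5=6.35

Answer: 13.60 μC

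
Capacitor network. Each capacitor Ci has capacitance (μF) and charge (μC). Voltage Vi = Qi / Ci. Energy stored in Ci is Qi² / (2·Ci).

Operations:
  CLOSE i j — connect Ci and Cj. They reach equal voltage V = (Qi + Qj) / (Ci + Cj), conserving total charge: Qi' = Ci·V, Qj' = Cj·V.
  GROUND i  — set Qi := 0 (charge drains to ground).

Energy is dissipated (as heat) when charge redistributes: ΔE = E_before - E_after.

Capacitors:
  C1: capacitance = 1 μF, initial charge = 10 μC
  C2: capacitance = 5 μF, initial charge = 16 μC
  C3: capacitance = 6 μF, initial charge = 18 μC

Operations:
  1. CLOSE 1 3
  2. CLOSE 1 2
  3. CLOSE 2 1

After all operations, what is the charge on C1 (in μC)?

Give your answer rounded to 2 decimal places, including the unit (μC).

Answer: 3.33 μC

Derivation:
Initial: C1(1μF, Q=10μC, V=10.00V), C2(5μF, Q=16μC, V=3.20V), C3(6μF, Q=18μC, V=3.00V)
Op 1: CLOSE 1-3: Q_total=28.00, C_total=7.00, V=4.00; Q1=4.00, Q3=24.00; dissipated=21.000
Op 2: CLOSE 1-2: Q_total=20.00, C_total=6.00, V=3.33; Q1=3.33, Q2=16.67; dissipated=0.267
Op 3: CLOSE 2-1: Q_total=20.00, C_total=6.00, V=3.33; Q2=16.67, Q1=3.33; dissipated=0.000
Final charges: Q1=3.33, Q2=16.67, Q3=24.00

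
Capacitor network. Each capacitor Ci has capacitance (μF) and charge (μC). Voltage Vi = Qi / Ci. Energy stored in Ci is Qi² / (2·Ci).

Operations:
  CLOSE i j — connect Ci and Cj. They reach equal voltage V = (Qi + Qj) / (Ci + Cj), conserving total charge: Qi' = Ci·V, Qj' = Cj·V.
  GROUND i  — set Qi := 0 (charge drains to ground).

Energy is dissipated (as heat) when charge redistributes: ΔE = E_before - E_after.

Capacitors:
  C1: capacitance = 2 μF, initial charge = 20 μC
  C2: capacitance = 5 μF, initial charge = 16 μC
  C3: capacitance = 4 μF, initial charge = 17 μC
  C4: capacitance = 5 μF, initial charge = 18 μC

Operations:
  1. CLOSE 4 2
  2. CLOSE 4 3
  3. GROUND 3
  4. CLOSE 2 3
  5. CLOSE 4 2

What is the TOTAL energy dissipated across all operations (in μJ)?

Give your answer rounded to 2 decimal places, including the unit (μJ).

Answer: 46.85 μJ

Derivation:
Initial: C1(2μF, Q=20μC, V=10.00V), C2(5μF, Q=16μC, V=3.20V), C3(4μF, Q=17μC, V=4.25V), C4(5μF, Q=18μC, V=3.60V)
Op 1: CLOSE 4-2: Q_total=34.00, C_total=10.00, V=3.40; Q4=17.00, Q2=17.00; dissipated=0.200
Op 2: CLOSE 4-3: Q_total=34.00, C_total=9.00, V=3.78; Q4=18.89, Q3=15.11; dissipated=0.803
Op 3: GROUND 3: Q3=0; energy lost=28.543
Op 4: CLOSE 2-3: Q_total=17.00, C_total=9.00, V=1.89; Q2=9.44, Q3=7.56; dissipated=12.844
Op 5: CLOSE 4-2: Q_total=28.33, C_total=10.00, V=2.83; Q4=14.17, Q2=14.17; dissipated=4.460
Total dissipated: 46.850 μJ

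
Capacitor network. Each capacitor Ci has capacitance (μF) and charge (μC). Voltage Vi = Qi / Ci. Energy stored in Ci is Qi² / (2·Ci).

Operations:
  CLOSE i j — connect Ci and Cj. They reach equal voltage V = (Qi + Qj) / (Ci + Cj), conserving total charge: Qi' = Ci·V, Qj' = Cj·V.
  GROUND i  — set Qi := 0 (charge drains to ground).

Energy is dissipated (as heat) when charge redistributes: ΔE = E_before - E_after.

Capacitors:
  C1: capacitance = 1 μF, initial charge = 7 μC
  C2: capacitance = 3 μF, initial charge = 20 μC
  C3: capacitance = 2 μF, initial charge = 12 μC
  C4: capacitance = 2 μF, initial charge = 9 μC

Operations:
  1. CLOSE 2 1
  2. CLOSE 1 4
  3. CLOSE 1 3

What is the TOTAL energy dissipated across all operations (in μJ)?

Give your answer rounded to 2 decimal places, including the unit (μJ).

Initial: C1(1μF, Q=7μC, V=7.00V), C2(3μF, Q=20μC, V=6.67V), C3(2μF, Q=12μC, V=6.00V), C4(2μF, Q=9μC, V=4.50V)
Op 1: CLOSE 2-1: Q_total=27.00, C_total=4.00, V=6.75; Q2=20.25, Q1=6.75; dissipated=0.042
Op 2: CLOSE 1-4: Q_total=15.75, C_total=3.00, V=5.25; Q1=5.25, Q4=10.50; dissipated=1.688
Op 3: CLOSE 1-3: Q_total=17.25, C_total=3.00, V=5.75; Q1=5.75, Q3=11.50; dissipated=0.188
Total dissipated: 1.917 μJ

Answer: 1.92 μJ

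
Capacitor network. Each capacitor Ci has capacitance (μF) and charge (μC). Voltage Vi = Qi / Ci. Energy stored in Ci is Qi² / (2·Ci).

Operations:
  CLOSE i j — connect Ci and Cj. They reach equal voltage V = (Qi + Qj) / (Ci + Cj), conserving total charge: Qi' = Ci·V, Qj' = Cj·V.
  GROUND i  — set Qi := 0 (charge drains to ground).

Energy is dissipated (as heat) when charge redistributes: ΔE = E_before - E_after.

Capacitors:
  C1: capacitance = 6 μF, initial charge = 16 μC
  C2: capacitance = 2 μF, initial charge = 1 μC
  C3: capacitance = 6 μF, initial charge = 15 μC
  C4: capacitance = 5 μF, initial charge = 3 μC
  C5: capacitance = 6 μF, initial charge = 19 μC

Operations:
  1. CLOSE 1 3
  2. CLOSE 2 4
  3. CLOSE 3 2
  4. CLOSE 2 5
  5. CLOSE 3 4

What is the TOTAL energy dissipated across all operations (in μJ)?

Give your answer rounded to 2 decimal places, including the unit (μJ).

Answer: 7.07 μJ

Derivation:
Initial: C1(6μF, Q=16μC, V=2.67V), C2(2μF, Q=1μC, V=0.50V), C3(6μF, Q=15μC, V=2.50V), C4(5μF, Q=3μC, V=0.60V), C5(6μF, Q=19μC, V=3.17V)
Op 1: CLOSE 1-3: Q_total=31.00, C_total=12.00, V=2.58; Q1=15.50, Q3=15.50; dissipated=0.042
Op 2: CLOSE 2-4: Q_total=4.00, C_total=7.00, V=0.57; Q2=1.14, Q4=2.86; dissipated=0.007
Op 3: CLOSE 3-2: Q_total=16.64, C_total=8.00, V=2.08; Q3=12.48, Q2=4.16; dissipated=3.036
Op 4: CLOSE 2-5: Q_total=23.16, C_total=8.00, V=2.90; Q2=5.79, Q5=17.37; dissipated=0.885
Op 5: CLOSE 3-4: Q_total=15.34, C_total=11.00, V=1.39; Q3=8.37, Q4=6.97; dissipated=3.105
Total dissipated: 7.074 μJ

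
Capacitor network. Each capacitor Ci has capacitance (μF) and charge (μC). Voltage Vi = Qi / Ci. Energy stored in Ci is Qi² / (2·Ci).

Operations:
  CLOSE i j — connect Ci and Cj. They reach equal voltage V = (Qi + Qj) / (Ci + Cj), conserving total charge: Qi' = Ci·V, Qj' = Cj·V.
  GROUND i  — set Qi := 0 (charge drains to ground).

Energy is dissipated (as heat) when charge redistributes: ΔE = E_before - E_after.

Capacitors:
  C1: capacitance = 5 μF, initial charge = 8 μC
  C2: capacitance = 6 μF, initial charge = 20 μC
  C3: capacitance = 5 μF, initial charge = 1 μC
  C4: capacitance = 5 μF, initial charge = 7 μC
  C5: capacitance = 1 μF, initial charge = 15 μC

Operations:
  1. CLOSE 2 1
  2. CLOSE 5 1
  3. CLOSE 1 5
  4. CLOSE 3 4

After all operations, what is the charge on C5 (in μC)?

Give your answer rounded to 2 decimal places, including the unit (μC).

Initial: C1(5μF, Q=8μC, V=1.60V), C2(6μF, Q=20μC, V=3.33V), C3(5μF, Q=1μC, V=0.20V), C4(5μF, Q=7μC, V=1.40V), C5(1μF, Q=15μC, V=15.00V)
Op 1: CLOSE 2-1: Q_total=28.00, C_total=11.00, V=2.55; Q2=15.27, Q1=12.73; dissipated=4.097
Op 2: CLOSE 5-1: Q_total=27.73, C_total=6.00, V=4.62; Q5=4.62, Q1=23.11; dissipated=64.632
Op 3: CLOSE 1-5: Q_total=27.73, C_total=6.00, V=4.62; Q1=23.11, Q5=4.62; dissipated=0.000
Op 4: CLOSE 3-4: Q_total=8.00, C_total=10.00, V=0.80; Q3=4.00, Q4=4.00; dissipated=1.800
Final charges: Q1=23.11, Q2=15.27, Q3=4.00, Q4=4.00, Q5=4.62

Answer: 4.62 μC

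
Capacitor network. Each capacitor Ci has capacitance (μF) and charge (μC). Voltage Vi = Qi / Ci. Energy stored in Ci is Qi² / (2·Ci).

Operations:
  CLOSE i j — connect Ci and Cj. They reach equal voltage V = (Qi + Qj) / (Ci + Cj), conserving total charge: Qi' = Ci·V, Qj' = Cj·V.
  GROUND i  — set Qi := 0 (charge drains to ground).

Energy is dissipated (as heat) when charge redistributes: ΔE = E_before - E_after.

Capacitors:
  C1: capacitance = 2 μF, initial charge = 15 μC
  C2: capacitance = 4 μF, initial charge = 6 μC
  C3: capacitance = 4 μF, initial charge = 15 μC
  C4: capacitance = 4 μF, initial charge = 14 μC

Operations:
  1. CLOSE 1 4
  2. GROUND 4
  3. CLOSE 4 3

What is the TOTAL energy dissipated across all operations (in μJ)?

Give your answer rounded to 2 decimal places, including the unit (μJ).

Answer: 71.45 μJ

Derivation:
Initial: C1(2μF, Q=15μC, V=7.50V), C2(4μF, Q=6μC, V=1.50V), C3(4μF, Q=15μC, V=3.75V), C4(4μF, Q=14μC, V=3.50V)
Op 1: CLOSE 1-4: Q_total=29.00, C_total=6.00, V=4.83; Q1=9.67, Q4=19.33; dissipated=10.667
Op 2: GROUND 4: Q4=0; energy lost=46.722
Op 3: CLOSE 4-3: Q_total=15.00, C_total=8.00, V=1.88; Q4=7.50, Q3=7.50; dissipated=14.062
Total dissipated: 71.451 μJ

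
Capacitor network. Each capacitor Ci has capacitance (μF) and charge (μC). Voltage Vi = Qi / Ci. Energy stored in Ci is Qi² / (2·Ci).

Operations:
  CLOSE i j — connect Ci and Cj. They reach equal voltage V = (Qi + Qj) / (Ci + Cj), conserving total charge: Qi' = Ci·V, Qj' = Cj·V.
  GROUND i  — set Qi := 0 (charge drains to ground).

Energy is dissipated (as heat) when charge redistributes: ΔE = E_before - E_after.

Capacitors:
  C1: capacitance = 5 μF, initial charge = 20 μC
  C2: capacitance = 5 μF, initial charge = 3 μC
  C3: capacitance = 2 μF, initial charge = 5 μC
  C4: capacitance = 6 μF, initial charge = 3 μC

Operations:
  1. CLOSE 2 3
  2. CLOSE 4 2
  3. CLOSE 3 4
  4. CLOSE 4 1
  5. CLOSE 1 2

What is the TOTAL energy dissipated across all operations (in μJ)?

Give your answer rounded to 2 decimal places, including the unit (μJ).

Answer: 19.34 μJ

Derivation:
Initial: C1(5μF, Q=20μC, V=4.00V), C2(5μF, Q=3μC, V=0.60V), C3(2μF, Q=5μC, V=2.50V), C4(6μF, Q=3μC, V=0.50V)
Op 1: CLOSE 2-3: Q_total=8.00, C_total=7.00, V=1.14; Q2=5.71, Q3=2.29; dissipated=2.579
Op 2: CLOSE 4-2: Q_total=8.71, C_total=11.00, V=0.79; Q4=4.75, Q2=3.96; dissipated=0.564
Op 3: CLOSE 3-4: Q_total=7.04, C_total=8.00, V=0.88; Q3=1.76, Q4=5.28; dissipated=0.092
Op 4: CLOSE 4-1: Q_total=25.28, C_total=11.00, V=2.30; Q4=13.79, Q1=11.49; dissipated=13.275
Op 5: CLOSE 1-2: Q_total=15.45, C_total=10.00, V=1.55; Q1=7.73, Q2=7.73; dissipated=2.835
Total dissipated: 19.344 μJ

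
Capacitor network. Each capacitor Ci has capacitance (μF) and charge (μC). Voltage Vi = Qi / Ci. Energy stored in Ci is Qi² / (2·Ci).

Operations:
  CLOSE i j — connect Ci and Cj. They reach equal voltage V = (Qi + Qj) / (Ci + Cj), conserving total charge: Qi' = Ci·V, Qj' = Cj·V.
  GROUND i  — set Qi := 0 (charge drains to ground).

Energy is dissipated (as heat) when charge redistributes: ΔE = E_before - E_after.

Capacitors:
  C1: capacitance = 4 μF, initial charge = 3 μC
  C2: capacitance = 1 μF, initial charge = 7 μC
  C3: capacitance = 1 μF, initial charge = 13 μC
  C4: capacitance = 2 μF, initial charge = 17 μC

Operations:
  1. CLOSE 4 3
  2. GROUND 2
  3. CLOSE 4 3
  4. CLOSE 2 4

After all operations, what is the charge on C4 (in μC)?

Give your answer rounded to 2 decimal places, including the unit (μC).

Answer: 13.33 μC

Derivation:
Initial: C1(4μF, Q=3μC, V=0.75V), C2(1μF, Q=7μC, V=7.00V), C3(1μF, Q=13μC, V=13.00V), C4(2μF, Q=17μC, V=8.50V)
Op 1: CLOSE 4-3: Q_total=30.00, C_total=3.00, V=10.00; Q4=20.00, Q3=10.00; dissipated=6.750
Op 2: GROUND 2: Q2=0; energy lost=24.500
Op 3: CLOSE 4-3: Q_total=30.00, C_total=3.00, V=10.00; Q4=20.00, Q3=10.00; dissipated=0.000
Op 4: CLOSE 2-4: Q_total=20.00, C_total=3.00, V=6.67; Q2=6.67, Q4=13.33; dissipated=33.333
Final charges: Q1=3.00, Q2=6.67, Q3=10.00, Q4=13.33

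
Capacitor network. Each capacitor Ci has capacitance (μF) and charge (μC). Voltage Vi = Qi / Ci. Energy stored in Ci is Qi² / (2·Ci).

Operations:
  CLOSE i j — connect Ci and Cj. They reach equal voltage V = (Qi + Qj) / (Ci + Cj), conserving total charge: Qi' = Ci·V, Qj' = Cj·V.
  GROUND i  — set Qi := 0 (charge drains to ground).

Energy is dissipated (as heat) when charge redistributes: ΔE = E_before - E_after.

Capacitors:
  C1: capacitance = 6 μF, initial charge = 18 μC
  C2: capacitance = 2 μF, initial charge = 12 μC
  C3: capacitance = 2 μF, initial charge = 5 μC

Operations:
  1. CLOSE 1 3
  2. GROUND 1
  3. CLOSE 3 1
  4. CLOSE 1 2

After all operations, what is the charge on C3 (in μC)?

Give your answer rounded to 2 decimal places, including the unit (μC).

Answer: 1.44 μC

Derivation:
Initial: C1(6μF, Q=18μC, V=3.00V), C2(2μF, Q=12μC, V=6.00V), C3(2μF, Q=5μC, V=2.50V)
Op 1: CLOSE 1-3: Q_total=23.00, C_total=8.00, V=2.88; Q1=17.25, Q3=5.75; dissipated=0.188
Op 2: GROUND 1: Q1=0; energy lost=24.797
Op 3: CLOSE 3-1: Q_total=5.75, C_total=8.00, V=0.72; Q3=1.44, Q1=4.31; dissipated=6.199
Op 4: CLOSE 1-2: Q_total=16.31, C_total=8.00, V=2.04; Q1=12.23, Q2=4.08; dissipated=20.919
Final charges: Q1=12.23, Q2=4.08, Q3=1.44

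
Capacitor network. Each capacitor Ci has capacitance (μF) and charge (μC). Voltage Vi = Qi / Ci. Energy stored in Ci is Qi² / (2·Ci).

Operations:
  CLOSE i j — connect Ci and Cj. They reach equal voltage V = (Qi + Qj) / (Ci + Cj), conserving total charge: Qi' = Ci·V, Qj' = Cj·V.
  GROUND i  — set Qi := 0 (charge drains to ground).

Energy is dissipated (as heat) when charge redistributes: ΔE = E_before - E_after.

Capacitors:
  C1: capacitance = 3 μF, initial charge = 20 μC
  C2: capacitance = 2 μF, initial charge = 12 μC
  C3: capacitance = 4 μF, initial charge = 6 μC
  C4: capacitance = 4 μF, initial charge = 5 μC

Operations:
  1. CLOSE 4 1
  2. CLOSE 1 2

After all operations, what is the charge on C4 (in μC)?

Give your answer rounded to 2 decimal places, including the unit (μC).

Initial: C1(3μF, Q=20μC, V=6.67V), C2(2μF, Q=12μC, V=6.00V), C3(4μF, Q=6μC, V=1.50V), C4(4μF, Q=5μC, V=1.25V)
Op 1: CLOSE 4-1: Q_total=25.00, C_total=7.00, V=3.57; Q4=14.29, Q1=10.71; dissipated=25.149
Op 2: CLOSE 1-2: Q_total=22.71, C_total=5.00, V=4.54; Q1=13.63, Q2=9.09; dissipated=3.539
Final charges: Q1=13.63, Q2=9.09, Q3=6.00, Q4=14.29

Answer: 14.29 μC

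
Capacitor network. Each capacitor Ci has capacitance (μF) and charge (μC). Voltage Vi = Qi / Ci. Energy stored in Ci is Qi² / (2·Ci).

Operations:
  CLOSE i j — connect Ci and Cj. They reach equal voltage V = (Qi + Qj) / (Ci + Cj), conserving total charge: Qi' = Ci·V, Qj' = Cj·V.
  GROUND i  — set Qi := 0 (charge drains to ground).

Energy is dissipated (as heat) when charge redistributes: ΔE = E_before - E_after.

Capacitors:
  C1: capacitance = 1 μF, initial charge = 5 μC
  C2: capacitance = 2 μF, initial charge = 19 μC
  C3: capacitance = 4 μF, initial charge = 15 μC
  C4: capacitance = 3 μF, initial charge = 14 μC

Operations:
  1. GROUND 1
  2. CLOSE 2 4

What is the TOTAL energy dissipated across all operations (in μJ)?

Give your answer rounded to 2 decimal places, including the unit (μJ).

Answer: 26.52 μJ

Derivation:
Initial: C1(1μF, Q=5μC, V=5.00V), C2(2μF, Q=19μC, V=9.50V), C3(4μF, Q=15μC, V=3.75V), C4(3μF, Q=14μC, V=4.67V)
Op 1: GROUND 1: Q1=0; energy lost=12.500
Op 2: CLOSE 2-4: Q_total=33.00, C_total=5.00, V=6.60; Q2=13.20, Q4=19.80; dissipated=14.017
Total dissipated: 26.517 μJ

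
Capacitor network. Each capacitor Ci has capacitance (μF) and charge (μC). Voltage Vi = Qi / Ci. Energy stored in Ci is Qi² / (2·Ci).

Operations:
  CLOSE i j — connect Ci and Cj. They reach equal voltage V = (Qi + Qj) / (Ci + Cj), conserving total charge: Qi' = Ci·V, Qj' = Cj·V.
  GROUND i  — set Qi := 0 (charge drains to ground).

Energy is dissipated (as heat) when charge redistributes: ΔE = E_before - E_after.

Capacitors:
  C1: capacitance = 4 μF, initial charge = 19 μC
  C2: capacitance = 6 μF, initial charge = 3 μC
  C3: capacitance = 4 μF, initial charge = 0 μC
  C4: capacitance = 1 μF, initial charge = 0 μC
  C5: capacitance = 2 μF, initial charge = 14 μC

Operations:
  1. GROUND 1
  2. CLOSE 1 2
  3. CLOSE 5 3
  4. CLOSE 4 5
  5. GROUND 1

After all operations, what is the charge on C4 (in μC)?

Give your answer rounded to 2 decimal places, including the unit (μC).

Initial: C1(4μF, Q=19μC, V=4.75V), C2(6μF, Q=3μC, V=0.50V), C3(4μF, Q=0μC, V=0.00V), C4(1μF, Q=0μC, V=0.00V), C5(2μF, Q=14μC, V=7.00V)
Op 1: GROUND 1: Q1=0; energy lost=45.125
Op 2: CLOSE 1-2: Q_total=3.00, C_total=10.00, V=0.30; Q1=1.20, Q2=1.80; dissipated=0.300
Op 3: CLOSE 5-3: Q_total=14.00, C_total=6.00, V=2.33; Q5=4.67, Q3=9.33; dissipated=32.667
Op 4: CLOSE 4-5: Q_total=4.67, C_total=3.00, V=1.56; Q4=1.56, Q5=3.11; dissipated=1.815
Op 5: GROUND 1: Q1=0; energy lost=0.180
Final charges: Q1=0.00, Q2=1.80, Q3=9.33, Q4=1.56, Q5=3.11

Answer: 1.56 μC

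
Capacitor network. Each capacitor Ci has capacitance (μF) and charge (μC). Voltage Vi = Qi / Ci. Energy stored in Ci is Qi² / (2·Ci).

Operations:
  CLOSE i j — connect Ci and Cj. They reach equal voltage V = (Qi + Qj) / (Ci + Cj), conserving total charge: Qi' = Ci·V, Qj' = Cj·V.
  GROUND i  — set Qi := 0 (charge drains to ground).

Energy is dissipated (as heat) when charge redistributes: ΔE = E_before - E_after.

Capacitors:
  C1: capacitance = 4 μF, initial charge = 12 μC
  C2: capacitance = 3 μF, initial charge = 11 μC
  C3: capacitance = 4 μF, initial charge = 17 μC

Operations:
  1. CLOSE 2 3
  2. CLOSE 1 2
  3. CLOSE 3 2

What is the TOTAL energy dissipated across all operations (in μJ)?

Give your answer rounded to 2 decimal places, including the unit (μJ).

Initial: C1(4μF, Q=12μC, V=3.00V), C2(3μF, Q=11μC, V=3.67V), C3(4μF, Q=17μC, V=4.25V)
Op 1: CLOSE 2-3: Q_total=28.00, C_total=7.00, V=4.00; Q2=12.00, Q3=16.00; dissipated=0.292
Op 2: CLOSE 1-2: Q_total=24.00, C_total=7.00, V=3.43; Q1=13.71, Q2=10.29; dissipated=0.857
Op 3: CLOSE 3-2: Q_total=26.29, C_total=7.00, V=3.76; Q3=15.02, Q2=11.27; dissipated=0.280
Total dissipated: 1.429 μJ

Answer: 1.43 μJ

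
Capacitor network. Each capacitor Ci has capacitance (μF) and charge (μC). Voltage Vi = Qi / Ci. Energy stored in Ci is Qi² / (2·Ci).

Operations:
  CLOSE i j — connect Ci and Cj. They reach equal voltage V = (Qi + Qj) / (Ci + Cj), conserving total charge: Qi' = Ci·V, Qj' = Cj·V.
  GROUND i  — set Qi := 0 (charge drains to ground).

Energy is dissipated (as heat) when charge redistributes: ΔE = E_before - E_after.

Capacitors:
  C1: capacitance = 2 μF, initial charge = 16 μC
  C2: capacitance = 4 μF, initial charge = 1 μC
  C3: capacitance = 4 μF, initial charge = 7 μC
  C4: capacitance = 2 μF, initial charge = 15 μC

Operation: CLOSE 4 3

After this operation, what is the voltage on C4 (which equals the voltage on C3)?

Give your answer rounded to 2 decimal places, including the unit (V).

Initial: C1(2μF, Q=16μC, V=8.00V), C2(4μF, Q=1μC, V=0.25V), C3(4μF, Q=7μC, V=1.75V), C4(2μF, Q=15μC, V=7.50V)
Op 1: CLOSE 4-3: Q_total=22.00, C_total=6.00, V=3.67; Q4=7.33, Q3=14.67; dissipated=22.042

Answer: 3.67 V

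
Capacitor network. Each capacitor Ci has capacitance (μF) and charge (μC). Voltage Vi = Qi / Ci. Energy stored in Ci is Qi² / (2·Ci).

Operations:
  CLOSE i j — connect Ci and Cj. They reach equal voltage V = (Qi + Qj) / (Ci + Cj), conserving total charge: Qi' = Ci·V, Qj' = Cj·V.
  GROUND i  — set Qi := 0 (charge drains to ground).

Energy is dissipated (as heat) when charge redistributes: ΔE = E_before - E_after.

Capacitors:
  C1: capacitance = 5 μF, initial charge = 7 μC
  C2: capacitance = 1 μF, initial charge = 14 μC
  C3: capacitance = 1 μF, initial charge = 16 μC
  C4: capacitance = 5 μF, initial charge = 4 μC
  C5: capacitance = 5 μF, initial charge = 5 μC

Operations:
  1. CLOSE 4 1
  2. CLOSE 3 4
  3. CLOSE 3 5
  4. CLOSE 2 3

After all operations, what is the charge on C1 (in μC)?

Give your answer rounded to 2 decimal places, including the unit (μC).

Answer: 5.50 μC

Derivation:
Initial: C1(5μF, Q=7μC, V=1.40V), C2(1μF, Q=14μC, V=14.00V), C3(1μF, Q=16μC, V=16.00V), C4(5μF, Q=4μC, V=0.80V), C5(5μF, Q=5μC, V=1.00V)
Op 1: CLOSE 4-1: Q_total=11.00, C_total=10.00, V=1.10; Q4=5.50, Q1=5.50; dissipated=0.450
Op 2: CLOSE 3-4: Q_total=21.50, C_total=6.00, V=3.58; Q3=3.58, Q4=17.92; dissipated=92.504
Op 3: CLOSE 3-5: Q_total=8.58, C_total=6.00, V=1.43; Q3=1.43, Q5=7.15; dissipated=2.781
Op 4: CLOSE 2-3: Q_total=15.43, C_total=2.00, V=7.72; Q2=7.72, Q3=7.72; dissipated=39.498
Final charges: Q1=5.50, Q2=7.72, Q3=7.72, Q4=17.92, Q5=7.15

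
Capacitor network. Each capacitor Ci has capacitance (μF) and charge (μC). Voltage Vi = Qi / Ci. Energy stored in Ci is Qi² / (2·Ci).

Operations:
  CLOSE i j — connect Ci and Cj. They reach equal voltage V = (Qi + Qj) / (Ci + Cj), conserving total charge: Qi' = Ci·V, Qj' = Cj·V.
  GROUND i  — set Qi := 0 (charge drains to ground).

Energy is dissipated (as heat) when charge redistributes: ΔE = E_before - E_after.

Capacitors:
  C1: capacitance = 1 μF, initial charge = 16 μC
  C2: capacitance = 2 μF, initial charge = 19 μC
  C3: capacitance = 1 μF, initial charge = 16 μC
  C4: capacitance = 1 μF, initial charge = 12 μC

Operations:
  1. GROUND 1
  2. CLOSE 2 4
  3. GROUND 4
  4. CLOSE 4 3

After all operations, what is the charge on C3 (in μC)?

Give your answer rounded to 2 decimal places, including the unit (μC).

Answer: 8.00 μC

Derivation:
Initial: C1(1μF, Q=16μC, V=16.00V), C2(2μF, Q=19μC, V=9.50V), C3(1μF, Q=16μC, V=16.00V), C4(1μF, Q=12μC, V=12.00V)
Op 1: GROUND 1: Q1=0; energy lost=128.000
Op 2: CLOSE 2-4: Q_total=31.00, C_total=3.00, V=10.33; Q2=20.67, Q4=10.33; dissipated=2.083
Op 3: GROUND 4: Q4=0; energy lost=53.389
Op 4: CLOSE 4-3: Q_total=16.00, C_total=2.00, V=8.00; Q4=8.00, Q3=8.00; dissipated=64.000
Final charges: Q1=0.00, Q2=20.67, Q3=8.00, Q4=8.00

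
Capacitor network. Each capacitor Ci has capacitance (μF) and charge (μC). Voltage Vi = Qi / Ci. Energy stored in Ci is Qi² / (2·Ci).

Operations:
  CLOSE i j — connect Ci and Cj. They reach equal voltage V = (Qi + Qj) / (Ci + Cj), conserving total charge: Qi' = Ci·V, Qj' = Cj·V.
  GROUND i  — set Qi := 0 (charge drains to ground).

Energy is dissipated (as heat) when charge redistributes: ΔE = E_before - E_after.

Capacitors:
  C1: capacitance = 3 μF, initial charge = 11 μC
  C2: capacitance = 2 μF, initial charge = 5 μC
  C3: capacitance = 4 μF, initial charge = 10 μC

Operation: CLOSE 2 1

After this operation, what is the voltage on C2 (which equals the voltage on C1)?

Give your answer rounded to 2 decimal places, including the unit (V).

Initial: C1(3μF, Q=11μC, V=3.67V), C2(2μF, Q=5μC, V=2.50V), C3(4μF, Q=10μC, V=2.50V)
Op 1: CLOSE 2-1: Q_total=16.00, C_total=5.00, V=3.20; Q2=6.40, Q1=9.60; dissipated=0.817

Answer: 3.20 V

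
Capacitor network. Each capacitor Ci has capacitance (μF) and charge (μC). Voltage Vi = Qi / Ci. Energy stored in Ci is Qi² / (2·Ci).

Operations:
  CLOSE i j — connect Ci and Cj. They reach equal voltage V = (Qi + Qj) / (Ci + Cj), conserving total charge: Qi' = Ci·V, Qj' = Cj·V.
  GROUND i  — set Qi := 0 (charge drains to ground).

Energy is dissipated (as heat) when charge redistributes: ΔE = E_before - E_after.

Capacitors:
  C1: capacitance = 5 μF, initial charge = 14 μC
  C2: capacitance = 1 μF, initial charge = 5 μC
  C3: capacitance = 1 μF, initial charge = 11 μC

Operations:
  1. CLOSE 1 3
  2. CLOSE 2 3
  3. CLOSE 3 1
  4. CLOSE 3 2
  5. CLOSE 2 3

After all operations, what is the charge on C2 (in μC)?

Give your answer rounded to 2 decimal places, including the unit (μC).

Initial: C1(5μF, Q=14μC, V=2.80V), C2(1μF, Q=5μC, V=5.00V), C3(1μF, Q=11μC, V=11.00V)
Op 1: CLOSE 1-3: Q_total=25.00, C_total=6.00, V=4.17; Q1=20.83, Q3=4.17; dissipated=28.017
Op 2: CLOSE 2-3: Q_total=9.17, C_total=2.00, V=4.58; Q2=4.58, Q3=4.58; dissipated=0.174
Op 3: CLOSE 3-1: Q_total=25.42, C_total=6.00, V=4.24; Q3=4.24, Q1=21.18; dissipated=0.072
Op 4: CLOSE 3-2: Q_total=8.82, C_total=2.00, V=4.41; Q3=4.41, Q2=4.41; dissipated=0.030
Op 5: CLOSE 2-3: Q_total=8.82, C_total=2.00, V=4.41; Q2=4.41, Q3=4.41; dissipated=0.000
Final charges: Q1=21.18, Q2=4.41, Q3=4.41

Answer: 4.41 μC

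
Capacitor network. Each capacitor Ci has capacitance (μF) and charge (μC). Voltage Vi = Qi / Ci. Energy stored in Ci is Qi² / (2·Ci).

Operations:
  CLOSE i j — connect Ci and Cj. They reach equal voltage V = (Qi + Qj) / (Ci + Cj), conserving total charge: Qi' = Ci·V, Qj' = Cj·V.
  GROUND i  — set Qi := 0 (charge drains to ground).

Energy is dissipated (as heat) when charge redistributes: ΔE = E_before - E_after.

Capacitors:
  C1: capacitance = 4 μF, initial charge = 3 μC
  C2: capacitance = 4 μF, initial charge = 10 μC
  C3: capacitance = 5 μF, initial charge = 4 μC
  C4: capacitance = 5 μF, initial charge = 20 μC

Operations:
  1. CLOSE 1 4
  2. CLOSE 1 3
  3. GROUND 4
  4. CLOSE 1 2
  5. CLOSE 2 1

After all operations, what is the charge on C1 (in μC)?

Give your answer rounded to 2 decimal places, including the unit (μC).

Initial: C1(4μF, Q=3μC, V=0.75V), C2(4μF, Q=10μC, V=2.50V), C3(5μF, Q=4μC, V=0.80V), C4(5μF, Q=20μC, V=4.00V)
Op 1: CLOSE 1-4: Q_total=23.00, C_total=9.00, V=2.56; Q1=10.22, Q4=12.78; dissipated=11.736
Op 2: CLOSE 1-3: Q_total=14.22, C_total=9.00, V=1.58; Q1=6.32, Q3=7.90; dissipated=3.424
Op 3: GROUND 4: Q4=0; energy lost=16.327
Op 4: CLOSE 1-2: Q_total=16.32, C_total=8.00, V=2.04; Q1=8.16, Q2=8.16; dissipated=0.846
Op 5: CLOSE 2-1: Q_total=16.32, C_total=8.00, V=2.04; Q2=8.16, Q1=8.16; dissipated=0.000
Final charges: Q1=8.16, Q2=8.16, Q3=7.90, Q4=0.00

Answer: 8.16 μC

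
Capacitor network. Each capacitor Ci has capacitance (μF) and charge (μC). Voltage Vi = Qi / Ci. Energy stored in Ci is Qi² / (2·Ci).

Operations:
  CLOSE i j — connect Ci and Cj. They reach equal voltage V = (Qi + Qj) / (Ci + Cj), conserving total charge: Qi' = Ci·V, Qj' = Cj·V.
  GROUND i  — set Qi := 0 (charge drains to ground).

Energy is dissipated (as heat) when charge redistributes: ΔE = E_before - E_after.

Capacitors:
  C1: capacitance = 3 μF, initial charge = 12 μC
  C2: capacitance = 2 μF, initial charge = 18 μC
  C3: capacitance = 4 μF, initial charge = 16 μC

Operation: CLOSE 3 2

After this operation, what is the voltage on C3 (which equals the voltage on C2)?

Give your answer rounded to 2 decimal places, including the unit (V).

Initial: C1(3μF, Q=12μC, V=4.00V), C2(2μF, Q=18μC, V=9.00V), C3(4μF, Q=16μC, V=4.00V)
Op 1: CLOSE 3-2: Q_total=34.00, C_total=6.00, V=5.67; Q3=22.67, Q2=11.33; dissipated=16.667

Answer: 5.67 V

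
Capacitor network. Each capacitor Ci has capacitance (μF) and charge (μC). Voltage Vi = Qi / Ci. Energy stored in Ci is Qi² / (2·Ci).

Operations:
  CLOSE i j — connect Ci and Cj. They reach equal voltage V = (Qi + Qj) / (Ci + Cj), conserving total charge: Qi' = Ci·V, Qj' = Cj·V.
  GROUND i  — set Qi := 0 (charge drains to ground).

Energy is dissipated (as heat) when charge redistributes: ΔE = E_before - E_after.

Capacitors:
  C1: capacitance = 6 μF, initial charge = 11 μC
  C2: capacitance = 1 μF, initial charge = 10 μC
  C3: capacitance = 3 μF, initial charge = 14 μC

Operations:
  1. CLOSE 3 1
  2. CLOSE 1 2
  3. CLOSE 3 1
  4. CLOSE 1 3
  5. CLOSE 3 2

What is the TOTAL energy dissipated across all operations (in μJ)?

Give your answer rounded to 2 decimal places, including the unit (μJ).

Answer: 31.49 μJ

Derivation:
Initial: C1(6μF, Q=11μC, V=1.83V), C2(1μF, Q=10μC, V=10.00V), C3(3μF, Q=14μC, V=4.67V)
Op 1: CLOSE 3-1: Q_total=25.00, C_total=9.00, V=2.78; Q3=8.33, Q1=16.67; dissipated=8.028
Op 2: CLOSE 1-2: Q_total=26.67, C_total=7.00, V=3.81; Q1=22.86, Q2=3.81; dissipated=22.354
Op 3: CLOSE 3-1: Q_total=31.19, C_total=9.00, V=3.47; Q3=10.40, Q1=20.79; dissipated=1.064
Op 4: CLOSE 1-3: Q_total=31.19, C_total=9.00, V=3.47; Q1=20.79, Q3=10.40; dissipated=0.000
Op 5: CLOSE 3-2: Q_total=14.21, C_total=4.00, V=3.55; Q3=10.65, Q2=3.55; dissipated=0.044
Total dissipated: 31.491 μJ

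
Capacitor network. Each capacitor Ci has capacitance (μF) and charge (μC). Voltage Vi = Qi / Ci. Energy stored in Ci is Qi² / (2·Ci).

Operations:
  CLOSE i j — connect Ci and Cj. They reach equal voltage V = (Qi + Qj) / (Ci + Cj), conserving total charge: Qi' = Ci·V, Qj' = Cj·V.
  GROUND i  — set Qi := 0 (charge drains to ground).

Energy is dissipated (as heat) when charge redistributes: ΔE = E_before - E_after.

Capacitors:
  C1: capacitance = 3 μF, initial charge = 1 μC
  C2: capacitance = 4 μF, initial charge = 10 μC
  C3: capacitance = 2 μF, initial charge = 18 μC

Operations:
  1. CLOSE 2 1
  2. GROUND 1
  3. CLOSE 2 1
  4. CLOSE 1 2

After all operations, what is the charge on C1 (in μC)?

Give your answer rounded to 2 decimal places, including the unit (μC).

Answer: 2.69 μC

Derivation:
Initial: C1(3μF, Q=1μC, V=0.33V), C2(4μF, Q=10μC, V=2.50V), C3(2μF, Q=18μC, V=9.00V)
Op 1: CLOSE 2-1: Q_total=11.00, C_total=7.00, V=1.57; Q2=6.29, Q1=4.71; dissipated=4.024
Op 2: GROUND 1: Q1=0; energy lost=3.704
Op 3: CLOSE 2-1: Q_total=6.29, C_total=7.00, V=0.90; Q2=3.59, Q1=2.69; dissipated=2.117
Op 4: CLOSE 1-2: Q_total=6.29, C_total=7.00, V=0.90; Q1=2.69, Q2=3.59; dissipated=0.000
Final charges: Q1=2.69, Q2=3.59, Q3=18.00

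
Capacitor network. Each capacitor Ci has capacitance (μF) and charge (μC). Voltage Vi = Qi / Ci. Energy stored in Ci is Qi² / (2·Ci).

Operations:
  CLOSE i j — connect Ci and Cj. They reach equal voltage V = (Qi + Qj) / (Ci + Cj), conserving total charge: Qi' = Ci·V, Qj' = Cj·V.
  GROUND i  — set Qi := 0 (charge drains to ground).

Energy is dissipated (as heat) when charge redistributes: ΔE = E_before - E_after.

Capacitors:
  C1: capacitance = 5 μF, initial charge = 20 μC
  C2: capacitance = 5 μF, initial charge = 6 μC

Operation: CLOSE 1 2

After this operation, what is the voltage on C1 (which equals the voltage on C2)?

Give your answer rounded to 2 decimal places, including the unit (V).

Initial: C1(5μF, Q=20μC, V=4.00V), C2(5μF, Q=6μC, V=1.20V)
Op 1: CLOSE 1-2: Q_total=26.00, C_total=10.00, V=2.60; Q1=13.00, Q2=13.00; dissipated=9.800

Answer: 2.60 V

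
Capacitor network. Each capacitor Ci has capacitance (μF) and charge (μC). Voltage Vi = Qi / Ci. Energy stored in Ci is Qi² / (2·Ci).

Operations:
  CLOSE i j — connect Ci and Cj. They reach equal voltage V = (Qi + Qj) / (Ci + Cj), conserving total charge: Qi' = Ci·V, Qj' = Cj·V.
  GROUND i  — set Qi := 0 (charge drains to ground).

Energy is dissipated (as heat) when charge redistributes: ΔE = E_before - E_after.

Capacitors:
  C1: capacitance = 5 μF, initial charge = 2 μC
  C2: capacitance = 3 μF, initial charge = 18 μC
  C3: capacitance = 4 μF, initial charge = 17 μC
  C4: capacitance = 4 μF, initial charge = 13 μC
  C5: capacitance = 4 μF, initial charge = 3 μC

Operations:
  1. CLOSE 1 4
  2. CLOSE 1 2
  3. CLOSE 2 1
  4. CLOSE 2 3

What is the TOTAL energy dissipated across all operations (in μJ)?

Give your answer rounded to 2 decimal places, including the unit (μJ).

Initial: C1(5μF, Q=2μC, V=0.40V), C2(3μF, Q=18μC, V=6.00V), C3(4μF, Q=17μC, V=4.25V), C4(4μF, Q=13μC, V=3.25V), C5(4μF, Q=3μC, V=0.75V)
Op 1: CLOSE 1-4: Q_total=15.00, C_total=9.00, V=1.67; Q1=8.33, Q4=6.67; dissipated=9.025
Op 2: CLOSE 1-2: Q_total=26.33, C_total=8.00, V=3.29; Q1=16.46, Q2=9.88; dissipated=17.604
Op 3: CLOSE 2-1: Q_total=26.33, C_total=8.00, V=3.29; Q2=9.88, Q1=16.46; dissipated=0.000
Op 4: CLOSE 2-3: Q_total=26.88, C_total=7.00, V=3.84; Q2=11.52, Q3=15.36; dissipated=0.787
Total dissipated: 27.416 μJ

Answer: 27.42 μJ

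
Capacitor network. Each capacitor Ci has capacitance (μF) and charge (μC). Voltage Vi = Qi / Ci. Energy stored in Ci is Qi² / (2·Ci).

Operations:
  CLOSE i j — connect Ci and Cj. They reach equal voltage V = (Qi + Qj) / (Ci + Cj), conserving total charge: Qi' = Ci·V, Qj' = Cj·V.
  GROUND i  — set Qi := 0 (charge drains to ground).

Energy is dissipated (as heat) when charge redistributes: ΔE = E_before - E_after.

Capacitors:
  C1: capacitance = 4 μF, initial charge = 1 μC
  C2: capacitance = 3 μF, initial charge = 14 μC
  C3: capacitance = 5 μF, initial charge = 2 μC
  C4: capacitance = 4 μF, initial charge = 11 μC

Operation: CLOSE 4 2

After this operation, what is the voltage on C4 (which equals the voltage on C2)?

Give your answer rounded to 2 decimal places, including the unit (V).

Answer: 3.57 V

Derivation:
Initial: C1(4μF, Q=1μC, V=0.25V), C2(3μF, Q=14μC, V=4.67V), C3(5μF, Q=2μC, V=0.40V), C4(4μF, Q=11μC, V=2.75V)
Op 1: CLOSE 4-2: Q_total=25.00, C_total=7.00, V=3.57; Q4=14.29, Q2=10.71; dissipated=3.149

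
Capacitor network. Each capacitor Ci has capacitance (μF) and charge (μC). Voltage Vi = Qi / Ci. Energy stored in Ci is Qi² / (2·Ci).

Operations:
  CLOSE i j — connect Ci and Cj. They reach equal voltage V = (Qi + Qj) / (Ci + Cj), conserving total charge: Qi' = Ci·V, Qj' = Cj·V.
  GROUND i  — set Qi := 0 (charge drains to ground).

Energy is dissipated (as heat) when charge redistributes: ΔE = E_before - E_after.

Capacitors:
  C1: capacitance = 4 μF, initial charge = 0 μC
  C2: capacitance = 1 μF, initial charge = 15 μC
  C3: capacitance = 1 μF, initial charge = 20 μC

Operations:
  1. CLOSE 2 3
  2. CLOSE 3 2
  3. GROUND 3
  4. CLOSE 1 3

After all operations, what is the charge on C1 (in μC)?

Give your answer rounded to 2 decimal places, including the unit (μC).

Initial: C1(4μF, Q=0μC, V=0.00V), C2(1μF, Q=15μC, V=15.00V), C3(1μF, Q=20μC, V=20.00V)
Op 1: CLOSE 2-3: Q_total=35.00, C_total=2.00, V=17.50; Q2=17.50, Q3=17.50; dissipated=6.250
Op 2: CLOSE 3-2: Q_total=35.00, C_total=2.00, V=17.50; Q3=17.50, Q2=17.50; dissipated=0.000
Op 3: GROUND 3: Q3=0; energy lost=153.125
Op 4: CLOSE 1-3: Q_total=0.00, C_total=5.00, V=0.00; Q1=0.00, Q3=0.00; dissipated=0.000
Final charges: Q1=0.00, Q2=17.50, Q3=0.00

Answer: 0.00 μC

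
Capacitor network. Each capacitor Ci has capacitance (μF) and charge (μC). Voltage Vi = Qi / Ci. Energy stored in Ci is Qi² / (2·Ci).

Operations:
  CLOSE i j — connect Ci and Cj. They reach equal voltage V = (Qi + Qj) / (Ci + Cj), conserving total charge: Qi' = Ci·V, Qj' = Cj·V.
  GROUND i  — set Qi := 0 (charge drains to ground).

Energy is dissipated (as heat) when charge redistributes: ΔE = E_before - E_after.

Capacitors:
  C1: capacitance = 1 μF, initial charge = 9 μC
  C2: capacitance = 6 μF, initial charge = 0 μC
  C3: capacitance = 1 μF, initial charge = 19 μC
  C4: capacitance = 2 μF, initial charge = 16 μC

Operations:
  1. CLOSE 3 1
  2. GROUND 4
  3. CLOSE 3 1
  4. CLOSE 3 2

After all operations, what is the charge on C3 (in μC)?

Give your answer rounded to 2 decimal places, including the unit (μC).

Answer: 2.00 μC

Derivation:
Initial: C1(1μF, Q=9μC, V=9.00V), C2(6μF, Q=0μC, V=0.00V), C3(1μF, Q=19μC, V=19.00V), C4(2μF, Q=16μC, V=8.00V)
Op 1: CLOSE 3-1: Q_total=28.00, C_total=2.00, V=14.00; Q3=14.00, Q1=14.00; dissipated=25.000
Op 2: GROUND 4: Q4=0; energy lost=64.000
Op 3: CLOSE 3-1: Q_total=28.00, C_total=2.00, V=14.00; Q3=14.00, Q1=14.00; dissipated=0.000
Op 4: CLOSE 3-2: Q_total=14.00, C_total=7.00, V=2.00; Q3=2.00, Q2=12.00; dissipated=84.000
Final charges: Q1=14.00, Q2=12.00, Q3=2.00, Q4=0.00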